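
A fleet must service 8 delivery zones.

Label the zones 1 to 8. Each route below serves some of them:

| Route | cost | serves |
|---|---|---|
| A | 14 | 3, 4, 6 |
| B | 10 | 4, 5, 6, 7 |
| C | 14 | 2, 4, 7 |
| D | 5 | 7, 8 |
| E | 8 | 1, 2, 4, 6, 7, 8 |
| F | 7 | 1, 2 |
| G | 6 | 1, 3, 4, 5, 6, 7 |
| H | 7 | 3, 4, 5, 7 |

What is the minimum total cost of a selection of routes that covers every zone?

14

E, G together cover every zone (E ∪ G = {1, 2, 3, 4, 5, 6, 7, 8}); total cost 8 + 6 = 14.
No covering selection has total cost below 14.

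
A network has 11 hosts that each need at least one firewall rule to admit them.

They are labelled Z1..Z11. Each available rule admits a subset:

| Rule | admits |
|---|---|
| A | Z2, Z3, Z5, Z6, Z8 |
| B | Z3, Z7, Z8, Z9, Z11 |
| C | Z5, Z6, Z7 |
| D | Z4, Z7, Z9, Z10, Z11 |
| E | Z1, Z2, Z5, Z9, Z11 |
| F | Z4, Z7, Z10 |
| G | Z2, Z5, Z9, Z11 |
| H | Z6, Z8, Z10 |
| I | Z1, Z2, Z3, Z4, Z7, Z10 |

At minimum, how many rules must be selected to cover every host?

A and B and I together: A ∪ B ∪ I = {Z1, Z2, Z3, Z4, Z5, Z6, Z7, Z8, Z9, Z10, Z11} — every host is covered.
No 2 of the 9 rules cover everything (all 36 combinations miss at least one host), so 3 is optimal.

3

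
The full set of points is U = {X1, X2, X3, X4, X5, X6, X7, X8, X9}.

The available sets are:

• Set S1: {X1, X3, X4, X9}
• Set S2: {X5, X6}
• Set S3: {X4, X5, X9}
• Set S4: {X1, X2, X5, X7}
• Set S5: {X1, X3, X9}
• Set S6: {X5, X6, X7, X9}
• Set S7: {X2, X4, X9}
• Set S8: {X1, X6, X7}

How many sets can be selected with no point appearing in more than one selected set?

S2, S7 are pairwise disjoint (S2={X5,X6}; S7={X2,X4,X9}).
Every remaining set overlaps one of these, and no 3 of the listed sets are pairwise disjoint, so 2 is the maximum.

2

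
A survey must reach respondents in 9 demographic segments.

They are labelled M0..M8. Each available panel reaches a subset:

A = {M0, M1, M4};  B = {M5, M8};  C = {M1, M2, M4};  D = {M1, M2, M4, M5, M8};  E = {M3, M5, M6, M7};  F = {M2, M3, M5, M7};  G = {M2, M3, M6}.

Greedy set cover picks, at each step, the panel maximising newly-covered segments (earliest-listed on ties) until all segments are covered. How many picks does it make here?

3

Greedy: pick D (covers 5 new) → pick E (covers 3 new) → pick A (covers 1 new). Total picks: 3.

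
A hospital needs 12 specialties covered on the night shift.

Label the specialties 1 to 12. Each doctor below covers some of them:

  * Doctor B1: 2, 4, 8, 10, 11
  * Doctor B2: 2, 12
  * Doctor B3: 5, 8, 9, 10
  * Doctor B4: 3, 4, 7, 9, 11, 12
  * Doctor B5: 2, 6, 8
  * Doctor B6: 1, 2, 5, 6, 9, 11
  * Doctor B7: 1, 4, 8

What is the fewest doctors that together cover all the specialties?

3

B1 and B4 and B6 together: B1 ∪ B4 ∪ B6 = {1, 2, 3, 4, 5, 6, 7, 8, 9, 10, 11, 12} — every specialty is covered.
Only B4 contains 3, so B4 is forced; the remaining 6 specialties need at least 2 more doctors (each remaining doctor adds at most 4) — so at least 3 doctors are needed, and 3 is optimal.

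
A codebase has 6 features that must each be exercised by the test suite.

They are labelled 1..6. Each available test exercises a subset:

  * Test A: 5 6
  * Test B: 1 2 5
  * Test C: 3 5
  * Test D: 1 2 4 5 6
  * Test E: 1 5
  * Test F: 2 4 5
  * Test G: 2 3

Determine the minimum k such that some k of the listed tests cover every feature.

Take {C, D}. Their union is {1, 2, 3, 4, 5, 6}, which is all 6 features.
No single test has all 6 features (the largest, D, has 5), so 2 is optimal.

2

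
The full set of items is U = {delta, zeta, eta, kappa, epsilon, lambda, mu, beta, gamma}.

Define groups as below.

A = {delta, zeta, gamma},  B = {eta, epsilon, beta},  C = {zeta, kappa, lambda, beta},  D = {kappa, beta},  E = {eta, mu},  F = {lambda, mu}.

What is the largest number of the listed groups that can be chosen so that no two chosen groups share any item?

A, D, F are pairwise disjoint (A={delta,zeta,gamma}; D={kappa,beta}; F={lambda,mu}).
Every remaining group overlaps one of these, and no 4 of the listed groups are pairwise disjoint, so 3 is the maximum.

3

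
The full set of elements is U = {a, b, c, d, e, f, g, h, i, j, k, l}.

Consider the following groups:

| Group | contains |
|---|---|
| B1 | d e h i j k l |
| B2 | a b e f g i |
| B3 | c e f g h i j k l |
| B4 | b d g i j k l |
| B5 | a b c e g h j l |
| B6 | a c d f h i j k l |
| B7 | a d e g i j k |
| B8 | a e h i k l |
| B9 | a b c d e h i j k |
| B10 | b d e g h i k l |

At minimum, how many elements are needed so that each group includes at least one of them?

The 2 elements {b, i} hit every group.
No single element lies in every group, so at least 2 are needed and 2 is optimal.

2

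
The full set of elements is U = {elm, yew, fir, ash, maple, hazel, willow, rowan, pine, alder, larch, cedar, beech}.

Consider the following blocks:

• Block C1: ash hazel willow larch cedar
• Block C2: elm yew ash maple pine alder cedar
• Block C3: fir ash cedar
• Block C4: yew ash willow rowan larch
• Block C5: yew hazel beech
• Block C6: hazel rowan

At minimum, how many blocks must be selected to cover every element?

C2 and C3 and C4 and C5 together: C2 ∪ C3 ∪ C4 ∪ C5 = {elm, yew, fir, ash, maple, hazel, willow, rowan, pine, alder, larch, cedar, beech} — every element is covered.
No 3 of the 6 blocks cover everything (all 20 combinations miss at least one element), so 4 is optimal.

4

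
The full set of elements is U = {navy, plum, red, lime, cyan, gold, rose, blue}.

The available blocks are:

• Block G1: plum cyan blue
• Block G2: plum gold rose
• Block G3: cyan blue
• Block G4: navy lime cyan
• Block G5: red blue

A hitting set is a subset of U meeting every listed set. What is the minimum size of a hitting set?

H = {navy, gold, blue} meets every block (each contains at least one member of H), and |H| = 3.
The blocks G2, G4, G5 are pairwise disjoint, so any hitting set needs a separate element for each — at least 3. Hence 3 is optimal.

3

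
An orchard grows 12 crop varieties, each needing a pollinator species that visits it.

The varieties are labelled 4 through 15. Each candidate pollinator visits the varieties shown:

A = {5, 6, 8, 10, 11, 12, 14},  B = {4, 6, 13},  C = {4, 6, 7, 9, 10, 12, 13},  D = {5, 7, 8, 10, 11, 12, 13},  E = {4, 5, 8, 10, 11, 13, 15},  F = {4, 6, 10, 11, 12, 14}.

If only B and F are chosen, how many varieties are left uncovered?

5

Union of B, F = {4, 6, 10, 11, 12, 13, 14}.
Not covered: 5, 7, 8, 9, 15 — 5 varieties.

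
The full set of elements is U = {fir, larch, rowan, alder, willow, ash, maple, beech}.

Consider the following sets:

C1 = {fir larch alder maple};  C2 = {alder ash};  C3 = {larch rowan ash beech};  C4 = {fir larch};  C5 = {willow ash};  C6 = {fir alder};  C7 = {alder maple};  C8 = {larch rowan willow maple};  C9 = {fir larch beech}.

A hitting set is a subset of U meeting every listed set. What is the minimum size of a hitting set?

H = {larch, alder, ash} meets every set (each contains at least one member of H), and |H| = 3.
The sets C5, C7, C9 are pairwise disjoint, so any hitting set needs a separate element for each — at least 3. Hence 3 is optimal.

3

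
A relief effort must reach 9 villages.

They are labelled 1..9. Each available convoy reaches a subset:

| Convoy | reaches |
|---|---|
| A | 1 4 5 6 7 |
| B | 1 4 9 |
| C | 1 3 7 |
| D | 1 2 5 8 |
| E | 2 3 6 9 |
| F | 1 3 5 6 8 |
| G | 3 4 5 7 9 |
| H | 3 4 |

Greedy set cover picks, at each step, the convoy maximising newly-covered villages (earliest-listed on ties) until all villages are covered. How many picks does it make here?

Greedy: pick A (covers 5 new) → pick E (covers 3 new) → pick D (covers 1 new). Total picks: 3.

3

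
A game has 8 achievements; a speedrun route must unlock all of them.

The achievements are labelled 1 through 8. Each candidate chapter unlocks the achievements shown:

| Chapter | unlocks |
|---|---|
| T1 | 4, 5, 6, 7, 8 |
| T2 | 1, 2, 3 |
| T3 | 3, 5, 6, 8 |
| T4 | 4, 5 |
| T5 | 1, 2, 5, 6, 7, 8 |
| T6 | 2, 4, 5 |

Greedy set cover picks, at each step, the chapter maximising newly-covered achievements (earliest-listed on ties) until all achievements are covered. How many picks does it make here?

Greedy: pick T5 (covers 6 new) → pick T1 (covers 1 new) → pick T2 (covers 1 new). Total picks: 3.
(The true minimum cover uses only 2 chapters, so greedy is not optimal here.)

3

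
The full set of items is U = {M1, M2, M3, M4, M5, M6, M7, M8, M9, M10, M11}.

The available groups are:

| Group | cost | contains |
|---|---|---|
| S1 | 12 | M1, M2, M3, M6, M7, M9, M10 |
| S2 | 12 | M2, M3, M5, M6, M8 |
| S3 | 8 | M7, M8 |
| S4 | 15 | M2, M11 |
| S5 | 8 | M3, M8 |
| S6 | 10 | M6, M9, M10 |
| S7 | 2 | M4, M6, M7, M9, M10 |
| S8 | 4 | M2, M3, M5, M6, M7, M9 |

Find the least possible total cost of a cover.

41

S1, S3, S4, S7, S8 together cover every item (S1 ∪ S3 ∪ S4 ∪ S7 ∪ S8 = {M1, M2, M3, M4, M5, M6, M7, M8, M9, M10, M11}); total cost 12 + 8 + 15 + 2 + 4 = 41.
No covering selection has total cost below 41.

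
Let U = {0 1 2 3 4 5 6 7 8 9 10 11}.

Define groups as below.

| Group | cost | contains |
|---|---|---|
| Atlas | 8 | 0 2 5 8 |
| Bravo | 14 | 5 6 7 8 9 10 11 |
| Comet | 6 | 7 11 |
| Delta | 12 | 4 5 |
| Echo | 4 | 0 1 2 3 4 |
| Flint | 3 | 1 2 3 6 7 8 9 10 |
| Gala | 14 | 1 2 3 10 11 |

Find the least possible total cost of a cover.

Bravo, Echo together cover every element (Bravo ∪ Echo = {0, 1, 2, 3, 4, 5, 6, 7, 8, 9, 10, 11}); total cost 14 + 4 = 18.
The greedy pick Flint, Echo, Comet, Atlas costs 21; no covering selection beats 18.

18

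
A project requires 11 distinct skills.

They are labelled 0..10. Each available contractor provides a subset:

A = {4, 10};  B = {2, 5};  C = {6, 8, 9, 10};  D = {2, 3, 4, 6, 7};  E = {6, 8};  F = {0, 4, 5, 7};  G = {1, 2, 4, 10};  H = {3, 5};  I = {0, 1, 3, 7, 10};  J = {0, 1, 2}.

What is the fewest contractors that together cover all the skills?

4

Take {C, F, G, I}. Their union is {0, 1, 2, 3, 4, 5, 6, 7, 8, 9, 10}, which is all 11 skills.
No 3 of the 10 contractors cover everything (all 120 combinations miss at least one skill), so 4 is optimal.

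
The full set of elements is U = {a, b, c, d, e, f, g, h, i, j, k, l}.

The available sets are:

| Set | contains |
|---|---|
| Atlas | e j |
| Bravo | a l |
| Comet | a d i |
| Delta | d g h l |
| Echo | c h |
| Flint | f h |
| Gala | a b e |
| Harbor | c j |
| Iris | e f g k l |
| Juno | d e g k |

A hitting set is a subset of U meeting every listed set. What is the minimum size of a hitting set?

4

Take T = {a, c, e, h}. Each listed set contains at least one of these, so T is a hitting set of size 4.
The sets Bravo, Flint, Harbor, Juno are pairwise disjoint, so any hitting set needs a separate element for each — at least 4. Hence 4 is optimal.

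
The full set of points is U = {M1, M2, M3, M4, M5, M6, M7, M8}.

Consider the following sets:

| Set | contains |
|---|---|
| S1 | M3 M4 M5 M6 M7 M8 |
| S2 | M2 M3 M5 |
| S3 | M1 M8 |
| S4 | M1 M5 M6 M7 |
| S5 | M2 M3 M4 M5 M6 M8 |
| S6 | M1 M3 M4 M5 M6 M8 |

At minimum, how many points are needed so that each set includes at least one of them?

The 2 points {M1, M3} hit every set.
The sets S2, S3 are pairwise disjoint, so any hitting set needs a separate point for each — at least 2. Hence 2 is optimal.

2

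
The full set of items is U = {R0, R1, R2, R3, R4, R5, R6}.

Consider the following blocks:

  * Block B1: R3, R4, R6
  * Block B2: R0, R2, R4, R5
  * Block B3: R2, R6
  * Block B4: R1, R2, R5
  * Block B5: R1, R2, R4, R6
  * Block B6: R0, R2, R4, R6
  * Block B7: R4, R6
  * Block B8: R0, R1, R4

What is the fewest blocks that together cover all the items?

3

B1, B2, and B8 cover everything between them: the union {R0, R1, R2, R3, R4, R5, R6} is all of U.
Only B1 contains R3, so B1 is forced; the remaining 4 items need at least 2 more blocks (each remaining block adds at most 3) — so at least 3 blocks are needed, and 3 is optimal.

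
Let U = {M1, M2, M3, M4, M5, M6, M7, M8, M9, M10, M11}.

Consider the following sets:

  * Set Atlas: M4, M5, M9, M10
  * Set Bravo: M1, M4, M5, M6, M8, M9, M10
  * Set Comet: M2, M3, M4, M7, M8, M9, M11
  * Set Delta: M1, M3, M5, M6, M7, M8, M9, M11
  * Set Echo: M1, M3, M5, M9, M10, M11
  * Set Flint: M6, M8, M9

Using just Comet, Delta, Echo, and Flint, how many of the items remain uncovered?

Union of Comet, Delta, Echo, Flint = {M1, M2, M3, M4, M5, M6, M7, M8, M9, M10, M11} — that's every item, so 0 are uncovered.

0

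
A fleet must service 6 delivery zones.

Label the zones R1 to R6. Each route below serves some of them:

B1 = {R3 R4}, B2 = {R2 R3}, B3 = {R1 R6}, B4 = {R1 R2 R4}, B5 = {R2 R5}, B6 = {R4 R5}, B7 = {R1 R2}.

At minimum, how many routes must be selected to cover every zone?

3

B2 and B3 and B6 together: B2 ∪ B3 ∪ B6 = {R1, R2, R3, R4, R5, R6} — every zone is covered.
Only B3 contains R6, so B3 is forced; the remaining 4 zones need at least 2 more routes (each remaining route adds at most 2) — so at least 3 routes are needed, and 3 is optimal.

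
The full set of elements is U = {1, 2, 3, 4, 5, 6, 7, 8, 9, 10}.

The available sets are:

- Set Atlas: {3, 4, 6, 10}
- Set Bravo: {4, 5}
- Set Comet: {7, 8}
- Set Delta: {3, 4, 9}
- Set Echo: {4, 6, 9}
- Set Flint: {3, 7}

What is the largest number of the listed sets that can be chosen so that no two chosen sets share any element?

2

Bravo, Flint are pairwise disjoint (Bravo={4,5}; Flint={3,7}).
Every remaining set overlaps one of these, and no 3 of the listed sets are pairwise disjoint, so 2 is the maximum.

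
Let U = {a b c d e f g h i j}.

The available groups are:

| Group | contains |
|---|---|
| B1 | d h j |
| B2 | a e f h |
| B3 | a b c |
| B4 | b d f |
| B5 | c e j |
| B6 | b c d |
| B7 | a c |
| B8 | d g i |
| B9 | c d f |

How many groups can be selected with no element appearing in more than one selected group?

2

B5, B8 are pairwise disjoint (B5={c,e,j}; B8={d,g,i}).
Every remaining group overlaps one of these, and no 3 of the listed groups are pairwise disjoint, so 2 is the maximum.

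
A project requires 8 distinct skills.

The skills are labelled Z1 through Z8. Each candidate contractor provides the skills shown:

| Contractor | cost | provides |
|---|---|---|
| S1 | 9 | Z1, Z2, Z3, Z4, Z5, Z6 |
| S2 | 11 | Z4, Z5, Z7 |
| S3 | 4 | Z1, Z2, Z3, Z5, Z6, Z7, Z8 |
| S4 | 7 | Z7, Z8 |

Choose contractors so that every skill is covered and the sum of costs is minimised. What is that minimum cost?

13

S1, S3 together cover every skill (S1 ∪ S3 = {Z1, Z2, Z3, Z4, Z5, Z6, Z7, Z8}); total cost 9 + 4 = 13.
No covering selection has total cost below 13.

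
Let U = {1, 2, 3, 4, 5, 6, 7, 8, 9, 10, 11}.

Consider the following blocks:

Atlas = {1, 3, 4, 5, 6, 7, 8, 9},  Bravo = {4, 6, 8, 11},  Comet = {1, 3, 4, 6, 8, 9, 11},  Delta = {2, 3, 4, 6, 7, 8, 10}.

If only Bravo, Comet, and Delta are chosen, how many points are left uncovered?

Union of Bravo, Comet, Delta = {1, 2, 3, 4, 6, 7, 8, 9, 10, 11}.
Not covered: 5 — 1 point.

1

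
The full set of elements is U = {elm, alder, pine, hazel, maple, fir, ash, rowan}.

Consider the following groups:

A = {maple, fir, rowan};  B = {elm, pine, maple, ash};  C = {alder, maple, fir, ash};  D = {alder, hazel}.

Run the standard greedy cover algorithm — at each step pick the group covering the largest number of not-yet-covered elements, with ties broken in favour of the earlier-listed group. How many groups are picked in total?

3

Greedy: pick B (covers 4 new) → pick A (covers 2 new) → pick D (covers 2 new). Total picks: 3.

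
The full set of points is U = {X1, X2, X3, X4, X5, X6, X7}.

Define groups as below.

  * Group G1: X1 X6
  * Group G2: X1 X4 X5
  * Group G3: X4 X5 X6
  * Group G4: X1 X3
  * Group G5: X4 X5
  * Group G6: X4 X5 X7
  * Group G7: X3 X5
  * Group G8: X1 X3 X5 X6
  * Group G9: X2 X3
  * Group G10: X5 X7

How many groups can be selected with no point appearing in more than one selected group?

G1, G6, G9 are pairwise disjoint (G1={X1,X6}; G6={X4,X5,X7}; G9={X2,X3}).
Every remaining group overlaps one of these, and no 4 of the listed groups are pairwise disjoint, so 3 is the maximum.

3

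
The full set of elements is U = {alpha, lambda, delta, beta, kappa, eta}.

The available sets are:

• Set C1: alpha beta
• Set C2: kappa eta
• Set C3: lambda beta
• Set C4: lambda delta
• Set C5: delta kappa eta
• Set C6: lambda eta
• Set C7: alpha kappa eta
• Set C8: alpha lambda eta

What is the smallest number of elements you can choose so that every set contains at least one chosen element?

H = {alpha, lambda, kappa} meets every set (each contains at least one member of H), and |H| = 3.
The sets C1, C2, C4 are pairwise disjoint, so any hitting set needs a separate element for each — at least 3. Hence 3 is optimal.

3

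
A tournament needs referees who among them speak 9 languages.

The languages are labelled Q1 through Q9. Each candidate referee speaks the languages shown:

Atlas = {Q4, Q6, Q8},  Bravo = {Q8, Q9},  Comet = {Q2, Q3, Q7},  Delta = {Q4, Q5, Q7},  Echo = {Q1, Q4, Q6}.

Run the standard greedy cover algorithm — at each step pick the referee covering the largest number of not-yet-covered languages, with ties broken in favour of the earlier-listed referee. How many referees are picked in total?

5

Greedy: pick Atlas (covers 3 new) → pick Comet (covers 3 new) → pick Bravo (covers 1 new) → pick Delta (covers 1 new) → pick Echo (covers 1 new). Total picks: 5.
(The true minimum cover uses only 4 referees, so greedy is not optimal here.)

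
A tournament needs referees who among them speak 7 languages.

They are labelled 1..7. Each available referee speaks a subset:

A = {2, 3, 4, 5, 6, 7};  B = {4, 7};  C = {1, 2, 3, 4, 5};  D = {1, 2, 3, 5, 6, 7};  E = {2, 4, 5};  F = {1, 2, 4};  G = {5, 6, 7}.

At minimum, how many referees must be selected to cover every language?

D and F together: D ∪ F = {1, 2, 3, 4, 5, 6, 7} — every language is covered.
No single referee has all 7 languages (the largest, A, has 6), so 2 is optimal.

2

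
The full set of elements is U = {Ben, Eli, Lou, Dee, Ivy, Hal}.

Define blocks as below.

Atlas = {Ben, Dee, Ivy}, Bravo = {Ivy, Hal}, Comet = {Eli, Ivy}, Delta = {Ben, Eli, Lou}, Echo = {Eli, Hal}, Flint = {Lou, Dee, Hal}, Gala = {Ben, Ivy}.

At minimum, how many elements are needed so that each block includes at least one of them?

H = {Lou, Ivy, Hal} meets every block (each contains at least one member of H), and |H| = 3.
No choice of 2 elements meets every block, so 3 is the minimum.

3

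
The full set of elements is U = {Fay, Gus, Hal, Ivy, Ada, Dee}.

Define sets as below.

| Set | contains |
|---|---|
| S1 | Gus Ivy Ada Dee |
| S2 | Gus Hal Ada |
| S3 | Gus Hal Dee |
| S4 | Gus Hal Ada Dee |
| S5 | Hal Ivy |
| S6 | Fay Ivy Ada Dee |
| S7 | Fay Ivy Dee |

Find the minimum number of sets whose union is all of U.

2

S4 and S6 cover everything between them: the union {Fay, Gus, Hal, Ivy, Ada, Dee} is all of U.
No single set has all 6 elements (the largest, S1, has 4), so 2 is optimal.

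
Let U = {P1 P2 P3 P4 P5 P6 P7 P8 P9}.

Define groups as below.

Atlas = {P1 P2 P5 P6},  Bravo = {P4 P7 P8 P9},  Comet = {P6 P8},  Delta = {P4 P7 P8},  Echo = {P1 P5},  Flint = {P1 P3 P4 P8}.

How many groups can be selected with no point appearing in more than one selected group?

Comet, Echo are pairwise disjoint (Comet={P6,P8}; Echo={P1,P5}).
Every remaining group overlaps one of these, and no 3 of the listed groups are pairwise disjoint, so 2 is the maximum.

2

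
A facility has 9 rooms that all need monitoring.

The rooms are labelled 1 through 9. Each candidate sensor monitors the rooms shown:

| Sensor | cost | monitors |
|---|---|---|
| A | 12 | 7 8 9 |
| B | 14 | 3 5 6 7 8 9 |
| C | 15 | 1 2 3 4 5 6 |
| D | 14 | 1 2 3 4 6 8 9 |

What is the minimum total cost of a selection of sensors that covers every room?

A, C together cover every room (A ∪ C = {1, 2, 3, 4, 5, 6, 7, 8, 9}); total cost 12 + 15 = 27.
The greedy pick D, B costs 28; no covering selection beats 27.

27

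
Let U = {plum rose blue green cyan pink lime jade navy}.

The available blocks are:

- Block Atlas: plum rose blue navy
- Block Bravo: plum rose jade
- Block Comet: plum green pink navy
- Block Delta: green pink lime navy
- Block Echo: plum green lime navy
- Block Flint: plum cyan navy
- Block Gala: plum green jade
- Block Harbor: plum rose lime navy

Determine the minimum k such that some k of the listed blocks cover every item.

4

Take {Atlas, Bravo, Delta, Flint}. Their union is {plum, rose, blue, green, cyan, pink, lime, jade, navy}, which is all 9 items.
No 3 of the 8 blocks cover everything (all 56 combinations miss at least one item), so 4 is optimal.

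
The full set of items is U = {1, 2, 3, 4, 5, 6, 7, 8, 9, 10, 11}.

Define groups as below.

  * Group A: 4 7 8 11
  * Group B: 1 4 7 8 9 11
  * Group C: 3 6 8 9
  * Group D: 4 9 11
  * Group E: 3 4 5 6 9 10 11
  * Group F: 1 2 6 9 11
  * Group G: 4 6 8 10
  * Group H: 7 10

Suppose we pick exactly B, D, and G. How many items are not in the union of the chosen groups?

3

Union of B, D, G = {1, 4, 6, 7, 8, 9, 10, 11}.
Not covered: 2, 3, 5 — 3 items.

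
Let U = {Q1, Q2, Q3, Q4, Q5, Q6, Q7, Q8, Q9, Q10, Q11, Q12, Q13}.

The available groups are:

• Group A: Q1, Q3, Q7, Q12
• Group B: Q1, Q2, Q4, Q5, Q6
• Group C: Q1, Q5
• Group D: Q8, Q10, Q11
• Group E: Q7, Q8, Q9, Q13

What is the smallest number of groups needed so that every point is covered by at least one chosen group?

4

Take {A, B, D, E}. Their union is {Q1, Q2, Q3, Q4, Q5, Q6, Q7, Q8, Q9, Q10, Q11, Q12, Q13}, which is all 13 points.
Only A contains Q3, so A is forced; the remaining 9 points need at least 3 more groups (each remaining group adds at most 4) — so at least 4 groups are needed, and 4 is optimal.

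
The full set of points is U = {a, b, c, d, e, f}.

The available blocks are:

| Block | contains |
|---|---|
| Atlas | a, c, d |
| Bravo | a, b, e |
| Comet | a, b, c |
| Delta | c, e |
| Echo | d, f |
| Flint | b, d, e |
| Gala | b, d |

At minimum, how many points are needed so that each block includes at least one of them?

The 3 points {b, d, e} hit every block.
No choice of 2 points meets every block, so 3 is the minimum.

3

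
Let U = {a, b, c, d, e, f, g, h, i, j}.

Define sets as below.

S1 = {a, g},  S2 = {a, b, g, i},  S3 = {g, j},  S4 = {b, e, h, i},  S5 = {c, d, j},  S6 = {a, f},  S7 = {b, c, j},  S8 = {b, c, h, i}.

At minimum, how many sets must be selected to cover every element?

S2, S4, S5, and S6 cover everything between them: the union {a, b, c, d, e, f, g, h, i, j} is all of U.
No 3 of the 8 sets cover everything (all 56 combinations miss at least one element), so 4 is optimal.

4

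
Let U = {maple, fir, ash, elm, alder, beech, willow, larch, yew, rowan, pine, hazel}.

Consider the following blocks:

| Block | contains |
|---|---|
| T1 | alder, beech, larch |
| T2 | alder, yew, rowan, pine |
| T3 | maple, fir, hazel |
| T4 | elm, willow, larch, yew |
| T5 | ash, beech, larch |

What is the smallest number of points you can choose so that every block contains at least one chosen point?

Take H = {beech, yew, hazel}. Each listed block contains at least one of these, so H is a hitting set of size 3.
The blocks T2, T3, T5 are pairwise disjoint, so any hitting set needs a separate point for each — at least 3. Hence 3 is optimal.

3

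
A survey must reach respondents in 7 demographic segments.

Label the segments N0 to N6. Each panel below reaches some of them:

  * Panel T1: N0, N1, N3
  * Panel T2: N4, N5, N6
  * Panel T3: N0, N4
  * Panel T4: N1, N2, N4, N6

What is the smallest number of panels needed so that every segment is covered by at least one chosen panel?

3

Take {T1, T2, T4}. Their union is {N0, N1, N2, N3, N4, N5, N6}, which is all 7 segments.
Only T4 contains N2, so T4 is forced; the remaining 3 segments need at least 2 more panels (each remaining panel adds at most 2) — so at least 3 panels are needed, and 3 is optimal.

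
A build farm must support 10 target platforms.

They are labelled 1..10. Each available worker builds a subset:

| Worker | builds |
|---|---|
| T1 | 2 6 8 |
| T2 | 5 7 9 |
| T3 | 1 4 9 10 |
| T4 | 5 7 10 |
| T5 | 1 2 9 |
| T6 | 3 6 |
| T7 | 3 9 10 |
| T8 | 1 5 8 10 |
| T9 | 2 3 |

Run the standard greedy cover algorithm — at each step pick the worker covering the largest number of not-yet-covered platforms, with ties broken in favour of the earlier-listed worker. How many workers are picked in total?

4

Greedy: pick T3 (covers 4 new) → pick T1 (covers 3 new) → pick T2 (covers 2 new) → pick T6 (covers 1 new). Total picks: 4.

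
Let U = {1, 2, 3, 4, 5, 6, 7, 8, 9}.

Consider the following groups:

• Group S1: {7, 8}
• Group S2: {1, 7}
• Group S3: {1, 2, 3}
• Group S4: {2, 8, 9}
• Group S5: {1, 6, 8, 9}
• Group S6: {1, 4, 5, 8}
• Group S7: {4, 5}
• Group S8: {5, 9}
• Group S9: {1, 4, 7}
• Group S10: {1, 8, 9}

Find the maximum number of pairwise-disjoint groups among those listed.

S1, S3, S8 are pairwise disjoint (S1={7,8}; S3={1,2,3}; S8={5,9}).
Every remaining group overlaps one of these, and no 4 of the listed groups are pairwise disjoint, so 3 is the maximum.

3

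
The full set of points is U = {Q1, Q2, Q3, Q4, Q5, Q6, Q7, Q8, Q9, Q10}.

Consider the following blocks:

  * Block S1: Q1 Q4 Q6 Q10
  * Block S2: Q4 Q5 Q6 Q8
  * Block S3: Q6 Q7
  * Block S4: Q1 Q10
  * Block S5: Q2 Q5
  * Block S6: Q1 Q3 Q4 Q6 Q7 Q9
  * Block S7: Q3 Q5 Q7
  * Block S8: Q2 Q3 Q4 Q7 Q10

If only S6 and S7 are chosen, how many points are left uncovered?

Union of S6, S7 = {Q1, Q3, Q4, Q5, Q6, Q7, Q9}.
Not covered: Q2, Q8, Q10 — 3 points.

3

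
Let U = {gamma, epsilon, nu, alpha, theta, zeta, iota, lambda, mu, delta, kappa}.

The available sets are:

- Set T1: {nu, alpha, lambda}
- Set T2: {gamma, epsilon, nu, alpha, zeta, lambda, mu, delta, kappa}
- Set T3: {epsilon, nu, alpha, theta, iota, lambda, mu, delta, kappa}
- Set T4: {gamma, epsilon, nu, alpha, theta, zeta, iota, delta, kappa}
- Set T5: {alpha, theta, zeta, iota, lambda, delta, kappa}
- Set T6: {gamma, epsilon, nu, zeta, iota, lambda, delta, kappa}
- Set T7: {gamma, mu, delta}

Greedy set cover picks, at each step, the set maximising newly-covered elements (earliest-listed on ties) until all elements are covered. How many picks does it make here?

Greedy: pick T2 (covers 9 new) → pick T3 (covers 2 new). Total picks: 2.

2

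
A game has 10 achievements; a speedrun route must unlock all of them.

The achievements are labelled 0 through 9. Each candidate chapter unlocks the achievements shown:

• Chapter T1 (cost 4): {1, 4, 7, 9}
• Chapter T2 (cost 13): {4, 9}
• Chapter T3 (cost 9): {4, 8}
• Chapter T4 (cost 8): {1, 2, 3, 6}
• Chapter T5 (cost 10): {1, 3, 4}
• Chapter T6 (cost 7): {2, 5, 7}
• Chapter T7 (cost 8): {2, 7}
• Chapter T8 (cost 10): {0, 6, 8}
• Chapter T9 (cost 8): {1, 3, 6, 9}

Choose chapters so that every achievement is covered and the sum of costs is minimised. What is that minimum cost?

T1, T6, T8, T9 together cover every achievement (T1 ∪ T6 ∪ T8 ∪ T9 = {0, 1, 2, 3, 4, 5, 6, 7, 8, 9}); total cost 4 + 7 + 10 + 8 = 29.
No covering selection has total cost below 29.

29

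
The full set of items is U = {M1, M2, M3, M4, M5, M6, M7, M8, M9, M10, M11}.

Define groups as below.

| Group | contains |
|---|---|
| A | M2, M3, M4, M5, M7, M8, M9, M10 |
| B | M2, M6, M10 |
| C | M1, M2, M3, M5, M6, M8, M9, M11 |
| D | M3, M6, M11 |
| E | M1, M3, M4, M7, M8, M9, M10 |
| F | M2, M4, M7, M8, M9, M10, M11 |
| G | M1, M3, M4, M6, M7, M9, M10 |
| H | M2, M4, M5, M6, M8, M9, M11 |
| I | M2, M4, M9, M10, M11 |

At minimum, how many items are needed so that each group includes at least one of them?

The 2 items {M6, M9} hit every group.
No single item lies in every group, so at least 2 are needed and 2 is optimal.

2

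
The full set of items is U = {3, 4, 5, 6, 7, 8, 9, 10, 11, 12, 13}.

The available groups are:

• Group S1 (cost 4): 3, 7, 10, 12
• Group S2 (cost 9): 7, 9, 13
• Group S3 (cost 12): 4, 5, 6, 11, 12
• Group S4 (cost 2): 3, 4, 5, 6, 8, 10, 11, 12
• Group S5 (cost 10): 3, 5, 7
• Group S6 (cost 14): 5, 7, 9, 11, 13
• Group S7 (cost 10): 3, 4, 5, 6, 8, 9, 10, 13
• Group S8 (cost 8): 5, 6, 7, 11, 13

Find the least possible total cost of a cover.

S2, S4 together cover every item (S2 ∪ S4 = {3, 4, 5, 6, 7, 8, 9, 10, 11, 12, 13}); total cost 9 + 2 = 11.
No covering selection has total cost below 11.

11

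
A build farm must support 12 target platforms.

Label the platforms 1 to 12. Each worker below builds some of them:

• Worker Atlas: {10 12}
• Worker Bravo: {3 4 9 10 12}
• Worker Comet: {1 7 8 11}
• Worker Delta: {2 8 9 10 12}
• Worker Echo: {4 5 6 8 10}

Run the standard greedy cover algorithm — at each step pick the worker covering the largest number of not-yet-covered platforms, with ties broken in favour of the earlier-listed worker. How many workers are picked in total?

4

Greedy: pick Bravo (covers 5 new) → pick Comet (covers 4 new) → pick Echo (covers 2 new) → pick Delta (covers 1 new). Total picks: 4.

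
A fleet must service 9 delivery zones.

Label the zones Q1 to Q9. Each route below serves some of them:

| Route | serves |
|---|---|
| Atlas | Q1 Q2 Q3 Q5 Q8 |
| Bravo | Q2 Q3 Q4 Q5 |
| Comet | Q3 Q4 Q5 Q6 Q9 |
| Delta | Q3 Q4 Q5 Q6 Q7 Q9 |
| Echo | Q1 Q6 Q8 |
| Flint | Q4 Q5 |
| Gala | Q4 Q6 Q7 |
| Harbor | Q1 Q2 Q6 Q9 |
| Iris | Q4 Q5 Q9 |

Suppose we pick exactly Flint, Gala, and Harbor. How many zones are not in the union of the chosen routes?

2

Union of Flint, Gala, Harbor = {Q1, Q2, Q4, Q5, Q6, Q7, Q9}.
Not covered: Q3, Q8 — 2 zones.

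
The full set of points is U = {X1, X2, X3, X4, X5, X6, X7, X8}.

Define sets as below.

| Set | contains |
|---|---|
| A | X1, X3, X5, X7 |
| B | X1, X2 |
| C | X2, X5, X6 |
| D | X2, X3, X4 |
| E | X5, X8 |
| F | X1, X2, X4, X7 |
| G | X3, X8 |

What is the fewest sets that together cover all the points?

3

Take {C, F, G}. Their union is {X1, X2, X3, X4, X5, X6, X7, X8}, which is all 8 points.
Only C contains X6, so C is forced; the remaining 5 points need at least 2 more sets (each remaining set adds at most 3) — so at least 3 sets are needed, and 3 is optimal.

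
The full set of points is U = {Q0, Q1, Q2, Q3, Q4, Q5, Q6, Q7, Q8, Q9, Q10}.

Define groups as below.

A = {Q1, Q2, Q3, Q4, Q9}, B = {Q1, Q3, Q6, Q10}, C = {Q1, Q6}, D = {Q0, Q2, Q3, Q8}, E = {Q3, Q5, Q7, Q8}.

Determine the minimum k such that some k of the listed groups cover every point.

A and B and D and E together: A ∪ B ∪ D ∪ E = {Q0, Q1, Q2, Q3, Q4, Q5, Q6, Q7, Q8, Q9, Q10} — every point is covered.
Only D contains Q0, so D is forced; the remaining 7 points need at least 3 more groups (each remaining group adds at most 3) — so at least 4 groups are needed, and 4 is optimal.

4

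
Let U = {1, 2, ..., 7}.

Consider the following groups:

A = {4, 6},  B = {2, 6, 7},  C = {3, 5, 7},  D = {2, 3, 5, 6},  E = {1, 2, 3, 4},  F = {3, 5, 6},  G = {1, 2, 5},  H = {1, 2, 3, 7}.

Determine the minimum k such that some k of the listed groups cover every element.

3

D, E, and H cover everything between them: the union {1, 2, 3, 4, 5, 6, 7} is all of U.
No 2 of the 8 groups cover everything (all 28 combinations miss at least one element), so 3 is optimal.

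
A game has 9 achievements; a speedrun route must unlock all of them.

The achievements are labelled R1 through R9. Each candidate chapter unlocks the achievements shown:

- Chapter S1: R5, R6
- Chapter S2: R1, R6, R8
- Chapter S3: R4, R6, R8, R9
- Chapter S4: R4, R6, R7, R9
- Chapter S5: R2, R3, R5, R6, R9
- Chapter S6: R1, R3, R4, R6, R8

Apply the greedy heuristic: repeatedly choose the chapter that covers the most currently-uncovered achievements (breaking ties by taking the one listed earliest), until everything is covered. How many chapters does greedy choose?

3

Greedy: pick S5 (covers 5 new) → pick S6 (covers 3 new) → pick S4 (covers 1 new). Total picks: 3.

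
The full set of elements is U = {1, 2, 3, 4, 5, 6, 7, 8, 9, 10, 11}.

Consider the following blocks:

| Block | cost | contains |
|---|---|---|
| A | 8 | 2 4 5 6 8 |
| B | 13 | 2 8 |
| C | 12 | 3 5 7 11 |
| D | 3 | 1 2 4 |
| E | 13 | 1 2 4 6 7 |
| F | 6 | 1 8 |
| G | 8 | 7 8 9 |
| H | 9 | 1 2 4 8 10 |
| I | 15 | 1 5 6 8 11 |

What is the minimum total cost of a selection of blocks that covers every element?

37

A, C, G, H together cover every element (A ∪ C ∪ G ∪ H = {1, 2, 3, 4, 5, 6, 7, 8, 9, 10, 11}); total cost 8 + 12 + 8 + 9 = 37.
The greedy pick D, A, C, G, H costs 40; no covering selection beats 37.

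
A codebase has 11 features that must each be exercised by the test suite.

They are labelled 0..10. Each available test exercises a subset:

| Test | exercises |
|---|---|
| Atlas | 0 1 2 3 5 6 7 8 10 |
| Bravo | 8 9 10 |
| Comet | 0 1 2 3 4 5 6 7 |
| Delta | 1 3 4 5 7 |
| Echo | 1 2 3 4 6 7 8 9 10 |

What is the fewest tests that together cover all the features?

2

Comet and Echo together: Comet ∪ Echo = {0, 1, 2, 3, 4, 5, 6, 7, 8, 9, 10} — every feature is covered.
No single test has all 11 features (the largest, Atlas, has 9), so 2 is optimal.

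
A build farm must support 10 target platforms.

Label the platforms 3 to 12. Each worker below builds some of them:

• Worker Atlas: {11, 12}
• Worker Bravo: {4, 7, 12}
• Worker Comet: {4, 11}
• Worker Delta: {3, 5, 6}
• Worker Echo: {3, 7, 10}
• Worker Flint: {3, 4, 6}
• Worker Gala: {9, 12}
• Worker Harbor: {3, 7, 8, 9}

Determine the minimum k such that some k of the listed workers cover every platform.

5

Take {Bravo, Comet, Delta, Echo, Harbor}. Their union is {3, 4, 5, 6, 7, 8, 9, 10, 11, 12}, which is all 10 platforms.
Only Echo contains 10, so Echo is forced; the remaining 7 platforms need at least 4 more workers (each remaining worker adds at most 2) — so at least 5 workers are needed, and 5 is optimal.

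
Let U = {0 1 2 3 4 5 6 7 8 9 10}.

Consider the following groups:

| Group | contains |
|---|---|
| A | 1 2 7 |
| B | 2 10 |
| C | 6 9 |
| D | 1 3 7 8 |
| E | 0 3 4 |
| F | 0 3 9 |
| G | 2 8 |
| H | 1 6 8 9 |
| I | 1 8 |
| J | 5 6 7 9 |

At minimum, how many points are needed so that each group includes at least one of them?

The 4 points {2, 3, 6, 8} hit every group.
The groups B, E, I, J are pairwise disjoint, so any hitting set needs a separate point for each — at least 4. Hence 4 is optimal.

4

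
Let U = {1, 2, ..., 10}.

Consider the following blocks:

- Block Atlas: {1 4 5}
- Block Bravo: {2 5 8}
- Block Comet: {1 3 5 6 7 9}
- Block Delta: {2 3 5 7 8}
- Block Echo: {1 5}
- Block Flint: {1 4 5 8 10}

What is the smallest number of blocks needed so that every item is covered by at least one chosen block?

Take {Bravo, Comet, Flint}. Their union is {1, 2, 3, 4, 5, 6, 7, 8, 9, 10}, which is all 10 items.
Only Comet contains 6, so Comet is forced; the remaining 4 items need at least 2 more blocks (each remaining block adds at most 3) — so at least 3 blocks are needed, and 3 is optimal.

3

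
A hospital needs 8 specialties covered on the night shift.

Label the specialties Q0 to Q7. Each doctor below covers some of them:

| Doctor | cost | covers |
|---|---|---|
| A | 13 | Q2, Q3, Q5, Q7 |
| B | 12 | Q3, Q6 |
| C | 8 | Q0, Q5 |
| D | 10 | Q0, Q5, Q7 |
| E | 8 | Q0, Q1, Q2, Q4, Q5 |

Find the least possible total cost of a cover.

30

B, D, E together cover every specialty (B ∪ D ∪ E = {Q0, Q1, Q2, Q3, Q4, Q5, Q6, Q7}); total cost 12 + 10 + 8 = 30.
No covering selection has total cost below 30.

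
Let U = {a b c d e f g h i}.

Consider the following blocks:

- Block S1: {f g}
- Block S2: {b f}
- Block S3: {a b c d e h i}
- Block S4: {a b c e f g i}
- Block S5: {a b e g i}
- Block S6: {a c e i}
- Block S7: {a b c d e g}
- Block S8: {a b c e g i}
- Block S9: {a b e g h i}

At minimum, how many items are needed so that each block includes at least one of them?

T = {e, f} meets every block (each contains at least one member of T), and |T| = 2.
The blocks S2, S6 are pairwise disjoint, so any hitting set needs a separate item for each — at least 2. Hence 2 is optimal.

2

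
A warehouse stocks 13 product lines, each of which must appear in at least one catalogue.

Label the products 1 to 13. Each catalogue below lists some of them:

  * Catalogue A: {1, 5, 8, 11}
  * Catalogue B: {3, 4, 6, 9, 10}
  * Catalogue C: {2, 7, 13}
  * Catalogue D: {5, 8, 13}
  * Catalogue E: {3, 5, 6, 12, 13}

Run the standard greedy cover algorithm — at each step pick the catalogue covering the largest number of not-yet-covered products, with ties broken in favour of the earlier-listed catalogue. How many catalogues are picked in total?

Greedy: pick B (covers 5 new) → pick A (covers 4 new) → pick C (covers 3 new) → pick E (covers 1 new). Total picks: 4.

4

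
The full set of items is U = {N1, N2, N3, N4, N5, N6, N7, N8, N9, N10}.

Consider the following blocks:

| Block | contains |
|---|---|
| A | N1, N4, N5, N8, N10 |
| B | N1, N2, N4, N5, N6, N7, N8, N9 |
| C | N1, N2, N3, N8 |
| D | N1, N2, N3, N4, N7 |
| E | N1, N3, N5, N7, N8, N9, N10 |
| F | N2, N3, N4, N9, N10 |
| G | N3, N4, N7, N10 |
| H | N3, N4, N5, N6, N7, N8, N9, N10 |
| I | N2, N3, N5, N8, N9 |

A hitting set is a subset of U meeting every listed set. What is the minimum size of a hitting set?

2

The 2 items {N2, N10} hit every block.
No single item lies in every block, so at least 2 are needed and 2 is optimal.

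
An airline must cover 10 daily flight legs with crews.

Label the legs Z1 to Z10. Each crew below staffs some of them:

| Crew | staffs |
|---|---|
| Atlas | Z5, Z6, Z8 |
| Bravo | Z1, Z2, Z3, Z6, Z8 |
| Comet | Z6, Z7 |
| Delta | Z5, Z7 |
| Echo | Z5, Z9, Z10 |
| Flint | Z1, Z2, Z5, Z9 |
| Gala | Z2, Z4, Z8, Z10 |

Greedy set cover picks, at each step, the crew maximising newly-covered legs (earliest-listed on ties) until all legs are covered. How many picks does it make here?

4

Greedy: pick Bravo (covers 5 new) → pick Echo (covers 3 new) → pick Comet (covers 1 new) → pick Gala (covers 1 new). Total picks: 4.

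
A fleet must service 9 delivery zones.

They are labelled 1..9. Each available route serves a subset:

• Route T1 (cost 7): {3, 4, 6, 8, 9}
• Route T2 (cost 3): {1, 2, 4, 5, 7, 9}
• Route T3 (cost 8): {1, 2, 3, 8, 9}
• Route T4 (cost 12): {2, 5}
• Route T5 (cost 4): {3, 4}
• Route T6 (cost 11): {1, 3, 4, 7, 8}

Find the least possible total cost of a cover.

10

T1, T2 together cover every zone (T1 ∪ T2 = {1, 2, 3, 4, 5, 6, 7, 8, 9}); total cost 7 + 3 = 10.
No covering selection has total cost below 10.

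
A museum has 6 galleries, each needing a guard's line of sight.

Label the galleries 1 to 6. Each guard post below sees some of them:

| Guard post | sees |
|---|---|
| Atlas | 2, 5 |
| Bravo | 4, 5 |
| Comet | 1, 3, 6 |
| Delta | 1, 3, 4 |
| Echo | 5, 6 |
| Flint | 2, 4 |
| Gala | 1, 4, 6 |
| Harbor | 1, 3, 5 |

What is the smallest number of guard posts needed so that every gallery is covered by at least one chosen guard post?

3

Atlas and Bravo and Comet together: Atlas ∪ Bravo ∪ Comet = {1, 2, 3, 4, 5, 6} — every gallery is covered.
No 2 of the 8 guard posts cover everything (all 28 combinations miss at least one gallery), so 3 is optimal.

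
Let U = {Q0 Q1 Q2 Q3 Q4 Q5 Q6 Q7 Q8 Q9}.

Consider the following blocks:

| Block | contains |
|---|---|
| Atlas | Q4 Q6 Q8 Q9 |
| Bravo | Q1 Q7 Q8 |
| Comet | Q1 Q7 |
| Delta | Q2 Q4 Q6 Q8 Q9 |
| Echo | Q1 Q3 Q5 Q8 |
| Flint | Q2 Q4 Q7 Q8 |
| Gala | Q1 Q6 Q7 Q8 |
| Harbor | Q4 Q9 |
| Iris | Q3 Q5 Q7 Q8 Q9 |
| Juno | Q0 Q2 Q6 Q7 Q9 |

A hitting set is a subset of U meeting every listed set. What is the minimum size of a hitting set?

The 3 elements {Q3, Q7, Q9} hit every block.
No choice of 2 elements meets every block, so 3 is the minimum.

3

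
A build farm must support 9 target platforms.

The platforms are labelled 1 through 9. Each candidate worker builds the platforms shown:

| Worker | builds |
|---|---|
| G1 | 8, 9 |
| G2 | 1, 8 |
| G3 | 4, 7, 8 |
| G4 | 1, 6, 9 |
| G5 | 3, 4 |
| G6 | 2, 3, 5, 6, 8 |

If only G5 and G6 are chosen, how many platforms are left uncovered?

Union of G5, G6 = {2, 3, 4, 5, 6, 8}.
Not covered: 1, 7, 9 — 3 platforms.

3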